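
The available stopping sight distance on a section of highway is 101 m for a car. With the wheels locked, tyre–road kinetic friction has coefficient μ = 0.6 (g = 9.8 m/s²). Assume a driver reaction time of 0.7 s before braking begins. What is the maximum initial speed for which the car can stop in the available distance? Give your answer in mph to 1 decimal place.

a = μg = 0.6 × 9.8 = 5.880 m/s².
Stopping distance: v·t_r + v²/(2a) = 101 with t_r = 0.7 s and a = 5.880 m/s².
So v² + 8.232 v − 1187.76 = 0.
Positive root: v = −a·t_r + √((a·t_r)² + 2a·d) = −4.116 + √(16.941 + 1187.76) = 30.5928 m/s.
30.5928 m/s ÷ 0.44704 = 68.434 mph.

Maximum speed ≈ 68.4 mph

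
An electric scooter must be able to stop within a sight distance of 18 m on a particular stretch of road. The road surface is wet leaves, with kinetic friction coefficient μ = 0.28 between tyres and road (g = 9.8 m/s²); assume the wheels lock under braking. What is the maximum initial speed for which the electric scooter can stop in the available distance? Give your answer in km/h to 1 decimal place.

a = μg = 0.28 × 9.8 = 2.744 m/s².
v²/(2a) = d ⇒ v = √(2 × 2.744 × 18) = √98.78 = 9.9388 m/s.
9.9388 m/s × 3.6 = 35.780 km/h.

Maximum speed ≈ 35.8 km/h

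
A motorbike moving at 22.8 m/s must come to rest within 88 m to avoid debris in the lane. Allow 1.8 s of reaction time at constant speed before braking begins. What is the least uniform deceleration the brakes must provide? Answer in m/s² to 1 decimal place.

Distance covered during reaction = 22.8000 × 1.8 = 41.040 m.
Distance available for braking: 88 − 41.040 = 46.960 m.
v² = 2a·d ⇒ a = v²/(2d) = 22.8000² / (2 × 46.960) = 519.840 / 93.920 = 5.5349 m/s².

Required deceleration ≈ 5.5 m/s²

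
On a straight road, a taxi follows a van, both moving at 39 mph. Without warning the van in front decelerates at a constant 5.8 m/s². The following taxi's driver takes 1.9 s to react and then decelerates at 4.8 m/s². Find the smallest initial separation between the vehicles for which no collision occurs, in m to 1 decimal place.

Minimum gap ≈ 38.6 m

39 mph × 0.44704 = 17.4346 m/s.
Leader travels v²/(2a_L) = 303.965 / 11.600 = 26.204 m before stopping.
Follower covers v·t_r = 17.4346 × 1.9 = 33.126 m while reacting, then v²/(2a_F) = 303.965 / 9.600 = 31.663 m while braking, for a total of 33.126 + 31.663 = 64.789 m.
Since a_F ≤ a_L and the follower starts braking later, the follower is never slower than the leader, so the closest approach is when both have stopped.
Minimum gap = 64.789 − 26.204 = 38.585 m.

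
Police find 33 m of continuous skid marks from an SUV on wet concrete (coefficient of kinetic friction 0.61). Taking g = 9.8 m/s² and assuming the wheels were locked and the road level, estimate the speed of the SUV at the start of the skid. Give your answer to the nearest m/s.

Initial speed ≈ 20 m/s

Deceleration a = μg = 0.61 × 9.8 = 5.978 m/s².
v = √(2a·d) = √(2 × 5.978 × 33) = √394.548 = 19.8632 m/s.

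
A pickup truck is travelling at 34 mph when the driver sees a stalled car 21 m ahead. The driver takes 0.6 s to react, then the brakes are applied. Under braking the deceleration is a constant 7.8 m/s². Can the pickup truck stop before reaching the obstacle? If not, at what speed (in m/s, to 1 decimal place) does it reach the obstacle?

No — it strikes the obstacle at 6.8 m/s

34 mph × 0.44704 = 15.1994 m/s.
Reaction distance = 15.1994 × 0.6 = 9.120 m.
Braking distance needed to stop: v²/(2a) = 231.022 / 15.600 = 14.809 m, so total needed = 9.120 + 14.809 = 23.929 m > 21 m — it cannot stop.
Distance remaining when braking begins: 21 − 9.120 = 11.880 m.
v² = v₀² − 2a·d = 231.022 − 2 × 7.800 × 11.880 = 45.694 m²/s².
v = √45.694 = 6.760 m/s.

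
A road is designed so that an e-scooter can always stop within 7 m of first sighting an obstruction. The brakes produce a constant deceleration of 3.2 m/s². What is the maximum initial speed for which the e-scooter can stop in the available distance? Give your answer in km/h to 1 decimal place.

Maximum speed ≈ 24.1 km/h

v²/(2a) = d ⇒ v = √(2 × 3.200 × 7) = √44.80 = 6.6933 m/s.
6.6933 m/s × 3.6 = 24.096 km/h.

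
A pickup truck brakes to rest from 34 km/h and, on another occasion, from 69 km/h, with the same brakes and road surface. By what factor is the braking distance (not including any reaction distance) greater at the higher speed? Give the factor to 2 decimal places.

Braking distance d = v²/(2a), so with a fixed, d ∝ v².
Factor = (69/34)² = 2.0294² = 4.1185.

Factor ≈ 4.12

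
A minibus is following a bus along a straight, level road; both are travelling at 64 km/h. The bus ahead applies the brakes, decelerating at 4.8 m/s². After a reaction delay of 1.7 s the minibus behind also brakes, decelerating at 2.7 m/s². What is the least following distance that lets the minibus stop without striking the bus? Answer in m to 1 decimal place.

Minimum gap ≈ 55.8 m

64 km/h ÷ 3.6 = 17.7778 m/s.
Leader travels v²/(2a_L) = 316.050 / 9.600 = 32.922 m before stopping.
Follower covers v·t_r = 17.7778 × 1.7 = 30.222 m while reacting, then v²/(2a_F) = 316.050 / 5.400 = 58.528 m while braking, for a total of 30.222 + 58.528 = 88.750 m.
Since a_F ≤ a_L and the follower starts braking later, the follower is never slower than the leader, so the closest approach is when both have stopped.
Minimum gap = 88.750 − 32.922 = 55.828 m.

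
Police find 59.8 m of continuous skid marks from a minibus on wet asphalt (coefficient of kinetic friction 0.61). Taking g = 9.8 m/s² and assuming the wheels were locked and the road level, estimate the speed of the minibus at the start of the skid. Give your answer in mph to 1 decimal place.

Deceleration a = μg = 0.61 × 9.8 = 5.978 m/s².
v = √(2a·d) = √(2 × 5.978 × 59.8) = √714.969 = 26.7389 m/s.
= 26.7389 ÷ 0.44704 = 59.813 mph.

Initial speed ≈ 59.8 mph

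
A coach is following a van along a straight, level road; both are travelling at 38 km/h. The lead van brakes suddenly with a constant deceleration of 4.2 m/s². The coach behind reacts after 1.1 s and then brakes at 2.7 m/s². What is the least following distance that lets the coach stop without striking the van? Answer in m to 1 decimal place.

Minimum gap ≈ 19.0 m

38 km/h ÷ 3.6 = 10.5556 m/s.
Leader travels v²/(2a_L) = 111.421 / 8.400 = 13.264 m before stopping.
Follower covers v·t_r = 10.5556 × 1.1 = 11.611 m while reacting, then v²/(2a_F) = 111.421 / 5.400 = 20.634 m while braking, for a total of 11.611 + 20.634 = 32.245 m.
Since a_F ≤ a_L and the follower starts braking later, the follower is never slower than the leader, so the closest approach is when both have stopped.
Minimum gap = 32.245 − 13.264 = 18.981 m.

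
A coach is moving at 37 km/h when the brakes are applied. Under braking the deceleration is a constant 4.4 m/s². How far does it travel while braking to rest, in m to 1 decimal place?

37 km/h ÷ 3.6 = 10.2778 m/s.
Braking distance = v²/(2a) = 10.2778² / (2 × 4.400) = 105.633 / 8.800 = 12.004 m.

Braking distance ≈ 12.0 m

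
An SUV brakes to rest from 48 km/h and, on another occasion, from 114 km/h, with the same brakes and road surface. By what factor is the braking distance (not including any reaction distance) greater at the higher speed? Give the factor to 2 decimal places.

Factor ≈ 5.64

Braking distance d = v²/(2a), so with a fixed, d ∝ v².
Factor = (114/48)² = 2.3750² = 5.6406.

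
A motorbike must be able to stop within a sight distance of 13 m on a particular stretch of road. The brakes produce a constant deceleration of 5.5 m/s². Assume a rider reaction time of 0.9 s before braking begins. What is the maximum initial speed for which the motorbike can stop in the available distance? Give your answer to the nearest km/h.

Maximum speed ≈ 29 km/h

Stopping distance: v·t_r + v²/(2a) = 13 with t_r = 0.9 s and a = 5.500 m/s².
So v² + 9.900 v − 143.00 = 0.
Positive root: v = −a·t_r + √((a·t_r)² + 2a·d) = −4.950 + √(24.503 + 143.00) = 7.9923 m/s.
7.9923 m/s × 3.6 = 28.772 km/h.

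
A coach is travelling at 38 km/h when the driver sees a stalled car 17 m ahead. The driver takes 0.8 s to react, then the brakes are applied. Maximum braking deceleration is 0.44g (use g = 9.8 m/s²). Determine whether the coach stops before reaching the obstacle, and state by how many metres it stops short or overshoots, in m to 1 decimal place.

38 km/h ÷ 3.6 = 10.5556 m/s.
a = 0.44 × 9.8 = 4.312 m/s².
Reaction distance = 10.5556 × 0.8 = 8.444 m.
Braking distance = v²/(2a) = 111.421 / 8.624 = 12.920 m.
Total stopping distance = 8.444 + 12.920 = 21.364 m, vs 17 m available — it cannot stop in time and overshoots by 21.364 − 17 = 4.364 m.

No — it overshoots by 4.4 m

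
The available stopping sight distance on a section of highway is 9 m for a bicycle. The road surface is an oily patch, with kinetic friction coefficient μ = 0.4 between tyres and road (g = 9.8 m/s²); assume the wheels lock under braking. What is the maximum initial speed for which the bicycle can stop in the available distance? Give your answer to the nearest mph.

a = μg = 0.4 × 9.8 = 3.920 m/s².
v²/(2a) = d ⇒ v = √(2 × 3.920 × 9) = √70.56 = 8.4000 m/s.
8.4000 m/s ÷ 0.44704 = 18.790 mph.

Maximum speed ≈ 19 mph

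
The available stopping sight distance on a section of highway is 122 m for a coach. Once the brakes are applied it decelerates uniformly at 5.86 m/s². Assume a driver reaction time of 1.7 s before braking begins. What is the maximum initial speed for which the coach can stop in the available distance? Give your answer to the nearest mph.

Stopping distance: v·t_r + v²/(2a) = 122 with t_r = 1.7 s and a = 5.860 m/s².
So v² + 19.924 v − 1429.84 = 0.
Positive root: v = −a·t_r + √((a·t_r)² + 2a·d) = −9.962 + √(99.241 + 1429.84) = 29.1415 m/s.
29.1415 m/s ÷ 0.44704 = 65.188 mph.

Maximum speed ≈ 65 mph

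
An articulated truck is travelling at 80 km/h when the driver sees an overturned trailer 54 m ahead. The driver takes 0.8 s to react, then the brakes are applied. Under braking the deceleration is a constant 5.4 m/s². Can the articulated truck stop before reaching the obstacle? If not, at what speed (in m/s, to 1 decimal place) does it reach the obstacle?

80 km/h ÷ 3.6 = 22.2222 m/s.
Reaction distance = 22.2222 × 0.8 = 17.778 m.
Braking distance needed to stop: v²/(2a) = 493.826 / 10.800 = 45.725 m, so total needed = 17.778 + 45.725 = 63.503 m > 54 m — it cannot stop.
Distance remaining when braking begins: 54 − 17.778 = 36.222 m.
v² = v₀² − 2a·d = 493.826 − 2 × 5.400 × 36.222 = 102.628 m²/s².
v = √102.628 = 10.131 m/s.

No — it strikes the obstacle at 10.1 m/s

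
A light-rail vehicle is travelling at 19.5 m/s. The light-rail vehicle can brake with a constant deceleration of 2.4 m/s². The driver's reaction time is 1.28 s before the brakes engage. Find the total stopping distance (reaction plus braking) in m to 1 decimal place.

Reaction distance = v·t_r = 19.5000 × 1.28 = 24.960 m.
Braking distance = v²/(2a) = 19.5000² / (2 × 2.400) = 380.250 / 4.800 = 79.219 m.
Total = 24.960 + 79.219 = 104.179 m.

Total stopping distance ≈ 104.2 m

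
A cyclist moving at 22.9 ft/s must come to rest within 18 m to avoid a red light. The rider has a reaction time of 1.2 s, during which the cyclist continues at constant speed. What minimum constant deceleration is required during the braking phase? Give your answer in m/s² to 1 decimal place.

Required deceleration ≈ 2.5 m/s²

22.9 ft/s × 0.3048 = 6.9799 m/s.
Distance covered during reaction = 6.9799 × 1.2 = 8.376 m.
Distance available for braking: 18 − 8.376 = 9.624 m.
v² = 2a·d ⇒ a = v²/(2d) = 6.9799² / (2 × 9.624) = 48.719 / 19.248 = 2.5311 m/s².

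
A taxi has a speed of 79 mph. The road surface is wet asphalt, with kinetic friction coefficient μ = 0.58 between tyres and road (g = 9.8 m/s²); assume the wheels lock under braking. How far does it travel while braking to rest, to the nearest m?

Braking distance ≈ 110 m

79 mph × 0.44704 = 35.3162 m/s.
a = μg = 0.58 × 9.8 = 5.684 m/s².
Braking distance = v²/(2a) = 35.3162² / (2 × 5.684) = 1247.234 / 11.368 = 109.714 m.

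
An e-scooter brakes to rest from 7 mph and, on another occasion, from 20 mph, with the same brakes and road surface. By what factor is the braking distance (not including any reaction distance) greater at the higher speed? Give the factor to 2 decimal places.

Factor ≈ 8.16

Braking distance d = v²/(2a), so with a fixed, d ∝ v².
Factor = (20/7)² = 2.8571² = 8.1630.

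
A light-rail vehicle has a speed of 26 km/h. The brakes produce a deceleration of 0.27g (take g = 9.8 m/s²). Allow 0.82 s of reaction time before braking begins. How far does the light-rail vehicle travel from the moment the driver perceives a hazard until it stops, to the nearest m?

Total stopping distance ≈ 16 m

26 km/h ÷ 3.6 = 7.2222 m/s.
a = 0.27 × 9.8 = 2.646 m/s².
Reaction distance = v·t_r = 7.2222 × 0.82 = 5.922 m.
Braking distance = v²/(2a) = 7.2222² / (2 × 2.646) = 52.160 / 5.292 = 9.856 m.
Total = 5.922 + 9.856 = 15.778 m.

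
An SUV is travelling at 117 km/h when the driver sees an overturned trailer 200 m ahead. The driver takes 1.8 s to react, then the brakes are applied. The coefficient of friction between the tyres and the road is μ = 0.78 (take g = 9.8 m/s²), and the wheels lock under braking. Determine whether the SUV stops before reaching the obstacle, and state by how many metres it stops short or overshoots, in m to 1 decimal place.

Yes — it stops 72.4 m short of the obstacle

117 km/h ÷ 3.6 = 32.5000 m/s.
a = μg = 0.78 × 9.8 = 7.644 m/s².
Reaction distance = 32.5000 × 1.8 = 58.500 m.
Braking distance = v²/(2a) = 1056.250 / 15.288 = 69.090 m.
Total stopping distance = 58.500 + 69.090 = 127.590 m, vs 200 m available — it stops with 200 − 127.590 = 72.410 m to spare.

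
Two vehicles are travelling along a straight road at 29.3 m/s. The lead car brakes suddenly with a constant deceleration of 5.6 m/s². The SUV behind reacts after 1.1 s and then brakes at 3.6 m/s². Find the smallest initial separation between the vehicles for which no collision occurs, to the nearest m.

Leader travels v²/(2a_L) = 858.490 / 11.200 = 76.651 m before stopping.
Follower covers v·t_r = 29.3000 × 1.1 = 32.230 m while reacting, then v²/(2a_F) = 858.490 / 7.200 = 119.235 m while braking, for a total of 32.230 + 119.235 = 151.465 m.
Since a_F ≤ a_L and the follower starts braking later, the follower is never slower than the leader, so the closest approach is when both have stopped.
Minimum gap = 151.465 − 76.651 = 74.814 m.

Minimum gap ≈ 75 m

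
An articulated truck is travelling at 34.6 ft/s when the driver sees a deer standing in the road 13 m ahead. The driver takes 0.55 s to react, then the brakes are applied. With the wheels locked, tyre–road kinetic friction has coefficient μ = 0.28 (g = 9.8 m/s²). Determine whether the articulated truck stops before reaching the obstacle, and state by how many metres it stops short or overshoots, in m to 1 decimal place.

34.6 ft/s × 0.3048 = 10.5461 m/s.
a = μg = 0.28 × 9.8 = 2.744 m/s².
Reaction distance = 10.5461 × 0.55 = 5.800 m.
Braking distance = v²/(2a) = 111.220 / 5.488 = 20.266 m.
Total stopping distance = 5.800 + 20.266 = 26.066 m, vs 13 m available — it cannot stop in time and overshoots by 26.066 − 13 = 13.066 m.

No — it overshoots by 13.1 m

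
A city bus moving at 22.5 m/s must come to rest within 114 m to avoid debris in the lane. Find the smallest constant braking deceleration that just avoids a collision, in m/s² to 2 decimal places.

v² = 2a·d ⇒ a = v²/(2d) = 22.5000² / (2 × 114.000) = 506.250 / 228.000 = 2.2204 m/s².

Required deceleration ≈ 2.22 m/s²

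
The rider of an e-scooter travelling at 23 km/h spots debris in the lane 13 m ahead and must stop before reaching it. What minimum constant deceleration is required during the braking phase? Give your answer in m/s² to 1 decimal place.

Required deceleration ≈ 1.6 m/s²

23 km/h ÷ 3.6 = 6.3889 m/s.
v² = 2a·d ⇒ a = v²/(2d) = 6.3889² / (2 × 13.000) = 40.818 / 26.000 = 1.5699 m/s².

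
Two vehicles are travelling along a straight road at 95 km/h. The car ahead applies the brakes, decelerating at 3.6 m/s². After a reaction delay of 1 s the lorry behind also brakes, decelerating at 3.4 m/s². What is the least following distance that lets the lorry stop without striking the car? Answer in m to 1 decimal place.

Minimum gap ≈ 32.1 m

95 km/h ÷ 3.6 = 26.3889 m/s.
Leader travels v²/(2a_L) = 696.374 / 7.200 = 96.719 m before stopping.
Follower covers v·t_r = 26.3889 × 1 = 26.389 m while reacting, then v²/(2a_F) = 696.374 / 6.800 = 102.408 m while braking, for a total of 26.389 + 102.408 = 128.797 m.
Since a_F ≤ a_L and the follower starts braking later, the follower is never slower than the leader, so the closest approach is when both have stopped.
Minimum gap = 128.797 − 96.719 = 32.078 m.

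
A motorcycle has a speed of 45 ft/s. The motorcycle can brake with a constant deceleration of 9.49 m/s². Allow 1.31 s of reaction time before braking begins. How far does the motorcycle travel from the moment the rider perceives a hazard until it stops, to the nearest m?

Total stopping distance ≈ 28 m

45 ft/s × 0.3048 = 13.7160 m/s.
Reaction distance = v·t_r = 13.7160 × 1.31 = 17.968 m.
Braking distance = v²/(2a) = 13.7160² / (2 × 9.490) = 188.129 / 18.980 = 9.912 m.
Total = 17.968 + 9.912 = 27.880 m.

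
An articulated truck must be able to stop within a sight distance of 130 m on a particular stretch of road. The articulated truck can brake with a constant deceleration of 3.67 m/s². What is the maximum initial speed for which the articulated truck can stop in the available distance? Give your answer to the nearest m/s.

v²/(2a) = d ⇒ v = √(2 × 3.670 × 130) = √954.20 = 30.8901 m/s.

Maximum speed ≈ 31 m/s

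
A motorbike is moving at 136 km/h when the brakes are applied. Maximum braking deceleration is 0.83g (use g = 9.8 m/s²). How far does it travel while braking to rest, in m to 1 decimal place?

136 km/h ÷ 3.6 = 37.7778 m/s.
a = 0.83 × 9.8 = 8.134 m/s².
Braking distance = v²/(2a) = 37.7778² / (2 × 8.134) = 1427.162 / 16.268 = 87.728 m.

Braking distance ≈ 87.7 m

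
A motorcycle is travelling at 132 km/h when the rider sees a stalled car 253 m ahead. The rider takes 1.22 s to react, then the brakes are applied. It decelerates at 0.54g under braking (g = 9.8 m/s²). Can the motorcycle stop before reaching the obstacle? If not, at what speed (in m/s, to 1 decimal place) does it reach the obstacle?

Yes — it stops about 81.2 m short of the obstacle, so it never reaches it

132 km/h ÷ 3.6 = 36.6667 m/s.
a = 0.54 × 9.8 = 5.292 m/s².
Reaction distance = 36.6667 × 1.22 = 44.733 m.
Braking distance = v²/(2a) = 1344.447 / 10.584 = 127.026 m.
Total stopping distance = 44.733 + 127.026 = 171.759 m, vs 253 m available — it stops with 253 − 171.759 = 81.241 m to spare.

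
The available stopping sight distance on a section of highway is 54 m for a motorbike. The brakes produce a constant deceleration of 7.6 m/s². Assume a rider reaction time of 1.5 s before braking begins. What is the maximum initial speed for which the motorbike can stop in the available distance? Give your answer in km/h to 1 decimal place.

Maximum speed ≈ 70.0 km/h

Stopping distance: v·t_r + v²/(2a) = 54 with t_r = 1.5 s and a = 7.600 m/s².
So v² + 22.800 v − 820.80 = 0.
Positive root: v = −a·t_r + √((a·t_r)² + 2a·d) = −11.400 + √(129.960 + 820.80) = 19.4344 m/s.
19.4344 m/s × 3.6 = 69.964 km/h.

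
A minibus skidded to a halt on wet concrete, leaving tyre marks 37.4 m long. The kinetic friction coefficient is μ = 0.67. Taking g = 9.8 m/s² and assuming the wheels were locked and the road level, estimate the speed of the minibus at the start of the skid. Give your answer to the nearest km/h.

Deceleration a = μg = 0.67 × 9.8 = 6.566 m/s².
v = √(2a·d) = √(2 × 6.566 × 37.4) = √491.137 = 22.1616 m/s.
= 22.1616 × 3.6 = 79.782 km/h.

Initial speed ≈ 80 km/h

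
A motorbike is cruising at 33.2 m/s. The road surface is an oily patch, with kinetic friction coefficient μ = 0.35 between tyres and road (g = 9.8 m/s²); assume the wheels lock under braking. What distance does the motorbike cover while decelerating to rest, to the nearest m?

Braking distance ≈ 161 m

a = μg = 0.35 × 9.8 = 3.430 m/s².
Braking distance = v²/(2a) = 33.2000² / (2 × 3.430) = 1102.240 / 6.860 = 160.676 m.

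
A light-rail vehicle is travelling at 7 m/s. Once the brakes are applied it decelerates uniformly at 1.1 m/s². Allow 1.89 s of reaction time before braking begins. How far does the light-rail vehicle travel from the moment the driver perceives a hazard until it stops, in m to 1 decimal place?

Total stopping distance ≈ 35.5 m

Reaction distance = v·t_r = 7.0000 × 1.89 = 13.230 m.
Braking distance = v²/(2a) = 7.0000² / (2 × 1.100) = 49.000 / 2.200 = 22.273 m.
Total = 13.230 + 22.273 = 35.503 m.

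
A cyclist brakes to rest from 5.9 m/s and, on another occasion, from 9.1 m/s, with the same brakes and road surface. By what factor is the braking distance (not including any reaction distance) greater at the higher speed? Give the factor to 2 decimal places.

Factor ≈ 2.38

Braking distance d = v²/(2a), so with a fixed, d ∝ v².
Factor = (9.1/5.9)² = 1.5424² = 2.3790.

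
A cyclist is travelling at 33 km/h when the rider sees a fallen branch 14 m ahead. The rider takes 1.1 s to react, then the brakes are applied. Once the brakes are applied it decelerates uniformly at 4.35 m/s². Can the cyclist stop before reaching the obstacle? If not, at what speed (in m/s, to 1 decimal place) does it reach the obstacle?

33 km/h ÷ 3.6 = 9.1667 m/s.
Reaction distance = 9.1667 × 1.1 = 10.083 m.
Braking distance needed to stop: v²/(2a) = 84.028 / 8.700 = 9.658 m, so total needed = 10.083 + 9.658 = 19.741 m > 14 m — it cannot stop.
Distance remaining when braking begins: 14 − 10.083 = 3.917 m.
v² = v₀² − 2a·d = 84.028 − 2 × 4.350 × 3.917 = 49.950 m²/s².
v = √49.950 = 7.068 m/s.

No — it strikes the obstacle at 7.1 m/s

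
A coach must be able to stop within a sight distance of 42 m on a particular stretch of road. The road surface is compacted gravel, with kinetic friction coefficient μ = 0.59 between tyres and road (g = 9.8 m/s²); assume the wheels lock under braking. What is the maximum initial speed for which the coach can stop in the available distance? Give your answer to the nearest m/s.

Maximum speed ≈ 22 m/s

a = μg = 0.59 × 9.8 = 5.782 m/s².
v²/(2a) = d ⇒ v = √(2 × 5.782 × 42) = √485.69 = 22.0384 m/s.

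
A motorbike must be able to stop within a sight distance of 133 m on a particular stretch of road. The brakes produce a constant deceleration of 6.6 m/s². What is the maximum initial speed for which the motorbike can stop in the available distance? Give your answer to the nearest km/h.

v²/(2a) = d ⇒ v = √(2 × 6.600 × 133) = √1755.60 = 41.8999 m/s.
41.8999 m/s × 3.6 = 150.840 km/h.

Maximum speed ≈ 151 km/h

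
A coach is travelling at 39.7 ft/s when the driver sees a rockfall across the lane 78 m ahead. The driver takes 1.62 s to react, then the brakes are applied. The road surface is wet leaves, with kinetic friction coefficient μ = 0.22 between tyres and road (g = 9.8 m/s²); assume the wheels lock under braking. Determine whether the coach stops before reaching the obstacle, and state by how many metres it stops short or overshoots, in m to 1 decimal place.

39.7 ft/s × 0.3048 = 12.1006 m/s.
a = μg = 0.22 × 9.8 = 2.156 m/s².
Reaction distance = 12.1006 × 1.62 = 19.603 m.
Braking distance = v²/(2a) = 146.425 / 4.312 = 33.958 m.
Total stopping distance = 19.603 + 33.958 = 53.561 m, vs 78 m available — it stops with 78 − 53.561 = 24.439 m to spare.

Yes — it stops 24.4 m short of the obstacle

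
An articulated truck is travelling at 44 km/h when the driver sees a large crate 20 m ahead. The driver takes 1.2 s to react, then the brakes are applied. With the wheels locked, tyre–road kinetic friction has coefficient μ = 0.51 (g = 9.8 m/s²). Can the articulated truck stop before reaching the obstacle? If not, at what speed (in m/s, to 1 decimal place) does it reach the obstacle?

No — it strikes the obstacle at 9.8 m/s

44 km/h ÷ 3.6 = 12.2222 m/s.
a = μg = 0.51 × 9.8 = 4.998 m/s².
Reaction distance = 12.2222 × 1.2 = 14.667 m.
Braking distance needed to stop: v²/(2a) = 149.382 / 9.996 = 14.944 m, so total needed = 14.667 + 14.944 = 29.611 m > 20 m — it cannot stop.
Distance remaining when braking begins: 20 − 14.667 = 5.333 m.
v² = v₀² − 2a·d = 149.382 − 2 × 4.998 × 5.333 = 96.073 m²/s².
v = √96.073 = 9.802 m/s.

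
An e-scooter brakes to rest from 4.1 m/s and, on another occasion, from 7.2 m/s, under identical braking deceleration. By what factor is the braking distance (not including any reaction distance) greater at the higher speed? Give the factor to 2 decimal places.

Factor ≈ 3.08

Braking distance d = v²/(2a), so with a fixed, d ∝ v².
Factor = (7.2/4.1)² = 1.7561² = 3.0839.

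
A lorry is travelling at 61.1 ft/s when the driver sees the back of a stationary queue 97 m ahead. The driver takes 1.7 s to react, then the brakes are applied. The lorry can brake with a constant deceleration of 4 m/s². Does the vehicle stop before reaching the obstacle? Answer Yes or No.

Yes

61.1 ft/s × 0.3048 = 18.6233 m/s.
Reaction distance = 18.6233 × 1.7 = 31.660 m.
Braking distance = v²/(2a) = 346.827 / 8.000 = 43.353 m.
Total stopping distance = 31.660 + 43.353 = 75.013 m, vs 97 m available — it stops with 97 − 75.013 = 21.987 m to spare.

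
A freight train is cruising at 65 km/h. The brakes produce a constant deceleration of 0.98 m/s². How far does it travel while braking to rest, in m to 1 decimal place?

Braking distance ≈ 166.3 m

65 km/h ÷ 3.6 = 18.0556 m/s.
Braking distance = v²/(2a) = 18.0556² / (2 × 0.980) = 326.005 / 1.960 = 166.329 m.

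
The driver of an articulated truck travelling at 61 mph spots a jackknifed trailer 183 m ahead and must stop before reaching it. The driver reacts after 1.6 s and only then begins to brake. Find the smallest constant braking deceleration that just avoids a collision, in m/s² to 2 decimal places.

61 mph × 0.44704 = 27.2694 m/s.
Distance covered during reaction = 27.2694 × 1.6 = 43.631 m.
Distance available for braking: 183 − 43.631 = 139.369 m.
v² = 2a·d ⇒ a = v²/(2d) = 27.2694² / (2 × 139.369) = 743.620 / 278.738 = 2.6678 m/s².

Required deceleration ≈ 2.67 m/s²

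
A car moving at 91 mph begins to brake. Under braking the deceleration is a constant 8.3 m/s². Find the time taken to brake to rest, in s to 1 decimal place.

91 mph × 0.44704 = 40.6806 m/s.
Braking time = v/a = 40.6806 / 8.300 = 4.901 s.

Braking time ≈ 4.9 s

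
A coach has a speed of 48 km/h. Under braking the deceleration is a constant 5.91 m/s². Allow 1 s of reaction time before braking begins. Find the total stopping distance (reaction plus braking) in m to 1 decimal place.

Total stopping distance ≈ 28.4 m

48 km/h ÷ 3.6 = 13.3333 m/s.
Reaction distance = v·t_r = 13.3333 × 1 = 13.333 m.
Braking distance = v²/(2a) = 13.3333² / (2 × 5.910) = 177.777 / 11.820 = 15.040 m.
Total = 13.333 + 15.040 = 28.373 m.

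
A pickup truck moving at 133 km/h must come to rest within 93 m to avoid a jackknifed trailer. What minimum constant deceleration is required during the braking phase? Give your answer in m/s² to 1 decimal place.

Required deceleration ≈ 7.3 m/s²

133 km/h ÷ 3.6 = 36.9444 m/s.
v² = 2a·d ⇒ a = v²/(2d) = 36.9444² / (2 × 93.000) = 1364.889 / 186.000 = 7.3381 m/s².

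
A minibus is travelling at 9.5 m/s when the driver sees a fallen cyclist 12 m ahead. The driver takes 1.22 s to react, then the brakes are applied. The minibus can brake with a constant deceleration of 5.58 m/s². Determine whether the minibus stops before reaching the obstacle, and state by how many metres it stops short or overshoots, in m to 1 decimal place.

Reaction distance = 9.5000 × 1.22 = 11.590 m.
Braking distance = v²/(2a) = 90.250 / 11.160 = 8.087 m.
Total stopping distance = 11.590 + 8.087 = 19.677 m, vs 12 m available — it cannot stop in time and overshoots by 19.677 − 12 = 7.677 m.

No — it overshoots by 7.7 m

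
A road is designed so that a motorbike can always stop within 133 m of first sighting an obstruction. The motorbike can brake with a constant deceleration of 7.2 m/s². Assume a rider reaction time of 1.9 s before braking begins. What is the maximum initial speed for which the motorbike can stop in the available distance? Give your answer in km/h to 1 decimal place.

Maximum speed ≈ 115.8 km/h

Stopping distance: v·t_r + v²/(2a) = 133 with t_r = 1.9 s and a = 7.200 m/s².
So v² + 27.360 v − 1915.20 = 0.
Positive root: v = −a·t_r + √((a·t_r)² + 2a·d) = −13.680 + √(187.142 + 1915.20) = 32.1713 m/s.
32.1713 m/s × 3.6 = 115.817 km/h.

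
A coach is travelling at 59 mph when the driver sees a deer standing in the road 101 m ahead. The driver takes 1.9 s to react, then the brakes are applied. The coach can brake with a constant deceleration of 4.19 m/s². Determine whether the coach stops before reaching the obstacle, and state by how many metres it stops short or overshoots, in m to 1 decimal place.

59 mph × 0.44704 = 26.3754 m/s.
Reaction distance = 26.3754 × 1.9 = 50.113 m.
Braking distance = v²/(2a) = 695.662 / 8.380 = 83.015 m.
Total stopping distance = 50.113 + 83.015 = 133.128 m, vs 101 m available — it cannot stop in time and overshoots by 133.128 − 101 = 32.128 m.

No — it overshoots by 32.1 m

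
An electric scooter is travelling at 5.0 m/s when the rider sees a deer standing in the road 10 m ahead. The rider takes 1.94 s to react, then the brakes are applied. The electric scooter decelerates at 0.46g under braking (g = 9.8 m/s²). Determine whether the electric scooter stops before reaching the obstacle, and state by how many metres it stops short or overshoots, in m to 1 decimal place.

No — it overshoots by 2.5 m

a = 0.46 × 9.8 = 4.508 m/s².
Reaction distance = 5.0000 × 1.94 = 9.700 m.
Braking distance = v²/(2a) = 25.000 / 9.016 = 2.773 m.
Total stopping distance = 9.700 + 2.773 = 12.473 m, vs 10 m available — it cannot stop in time and overshoots by 12.473 − 10 = 2.473 m.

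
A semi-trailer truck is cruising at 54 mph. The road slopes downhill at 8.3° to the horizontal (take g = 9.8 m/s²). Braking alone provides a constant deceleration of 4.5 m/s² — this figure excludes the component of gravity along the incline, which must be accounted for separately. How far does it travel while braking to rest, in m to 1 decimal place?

Braking distance ≈ 94.4 m

54 mph × 0.44704 = 24.1402 m/s.
Gravity along the downhill slope reduces the braking deceleration: a_eff = 4.500 − 9.8·sin 8.3° = 4.500 − 1.415 = 3.085 m/s².
Braking distance = v²/(2a) = 24.1402² / (2 × 3.085) = 582.749 / 6.170 = 94.449 m.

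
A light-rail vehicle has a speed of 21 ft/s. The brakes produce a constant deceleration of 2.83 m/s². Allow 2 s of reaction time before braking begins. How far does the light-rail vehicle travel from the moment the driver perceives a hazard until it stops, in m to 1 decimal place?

21 ft/s × 0.3048 = 6.4008 m/s.
Reaction distance = v·t_r = 6.4008 × 2 = 12.802 m.
Braking distance = v²/(2a) = 6.4008² / (2 × 2.830) = 40.970 / 5.660 = 7.239 m.
Total = 12.802 + 7.239 = 20.041 m.

Total stopping distance ≈ 20.0 m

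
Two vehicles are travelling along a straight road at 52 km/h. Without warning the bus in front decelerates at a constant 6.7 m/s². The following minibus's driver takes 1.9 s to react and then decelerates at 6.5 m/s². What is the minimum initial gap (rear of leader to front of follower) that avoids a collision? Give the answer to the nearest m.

Minimum gap ≈ 28 m

52 km/h ÷ 3.6 = 14.4444 m/s.
Leader travels v²/(2a_L) = 208.641 / 13.400 = 15.570 m before stopping.
Follower covers v·t_r = 14.4444 × 1.9 = 27.444 m while reacting, then v²/(2a_F) = 208.641 / 13.000 = 16.049 m while braking, for a total of 27.444 + 16.049 = 43.493 m.
Since a_F ≤ a_L and the follower starts braking later, the follower is never slower than the leader, so the closest approach is when both have stopped.
Minimum gap = 43.493 − 15.570 = 27.923 m.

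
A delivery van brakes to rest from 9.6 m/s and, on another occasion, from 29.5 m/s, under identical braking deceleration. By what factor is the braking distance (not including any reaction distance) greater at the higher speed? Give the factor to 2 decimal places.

Factor ≈ 9.44

Braking distance d = v²/(2a), so with a fixed, d ∝ v².
Factor = (29.5/9.6)² = 3.0729² = 9.4427.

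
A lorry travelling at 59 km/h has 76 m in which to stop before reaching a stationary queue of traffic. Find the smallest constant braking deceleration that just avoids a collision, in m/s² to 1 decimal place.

Required deceleration ≈ 1.8 m/s²

59 km/h ÷ 3.6 = 16.3889 m/s.
v² = 2a·d ⇒ a = v²/(2d) = 16.3889² / (2 × 76.000) = 268.596 / 152.000 = 1.7671 m/s².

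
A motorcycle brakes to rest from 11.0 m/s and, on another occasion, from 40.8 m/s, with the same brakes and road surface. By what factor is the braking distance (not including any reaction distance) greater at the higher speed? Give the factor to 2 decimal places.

Factor ≈ 13.76

Braking distance d = v²/(2a), so with a fixed, d ∝ v².
Factor = (40.8/11.0)² = 3.7091² = 13.7574.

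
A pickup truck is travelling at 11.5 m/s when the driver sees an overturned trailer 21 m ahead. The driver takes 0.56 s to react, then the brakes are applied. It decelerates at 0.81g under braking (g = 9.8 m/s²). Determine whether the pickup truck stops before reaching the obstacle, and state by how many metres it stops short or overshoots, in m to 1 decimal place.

Yes — it stops 6.2 m short of the obstacle

a = 0.81 × 9.8 = 7.938 m/s².
Reaction distance = 11.5000 × 0.56 = 6.440 m.
Braking distance = v²/(2a) = 132.250 / 15.876 = 8.330 m.
Total stopping distance = 6.440 + 8.330 = 14.770 m, vs 21 m available — it stops with 21 − 14.770 = 6.230 m to spare.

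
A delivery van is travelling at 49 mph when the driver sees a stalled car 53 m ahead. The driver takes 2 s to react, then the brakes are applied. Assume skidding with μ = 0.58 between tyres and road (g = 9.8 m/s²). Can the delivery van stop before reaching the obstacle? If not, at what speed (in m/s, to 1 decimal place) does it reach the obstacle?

49 mph × 0.44704 = 21.9050 m/s.
a = μg = 0.58 × 9.8 = 5.684 m/s².
Reaction distance = 21.9050 × 2 = 43.810 m.
Braking distance needed to stop: v²/(2a) = 479.829 / 11.368 = 42.209 m, so total needed = 43.810 + 42.209 = 86.019 m > 53 m — it cannot stop.
Distance remaining when braking begins: 53 − 43.810 = 9.190 m.
v² = v₀² − 2a·d = 479.829 − 2 × 5.684 × 9.190 = 375.357 m²/s².
v = √375.357 = 19.374 m/s.

No — it strikes the obstacle at 19.4 m/s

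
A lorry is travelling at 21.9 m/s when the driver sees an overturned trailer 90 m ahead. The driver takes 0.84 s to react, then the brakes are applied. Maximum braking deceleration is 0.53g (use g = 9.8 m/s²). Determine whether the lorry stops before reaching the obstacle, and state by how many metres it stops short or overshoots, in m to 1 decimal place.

Yes — it stops 25.4 m short of the obstacle

a = 0.53 × 9.8 = 5.194 m/s².
Reaction distance = 21.9000 × 0.84 = 18.396 m.
Braking distance = v²/(2a) = 479.610 / 10.388 = 46.170 m.
Total stopping distance = 18.396 + 46.170 = 64.566 m, vs 90 m available — it stops with 90 − 64.566 = 25.434 m to spare.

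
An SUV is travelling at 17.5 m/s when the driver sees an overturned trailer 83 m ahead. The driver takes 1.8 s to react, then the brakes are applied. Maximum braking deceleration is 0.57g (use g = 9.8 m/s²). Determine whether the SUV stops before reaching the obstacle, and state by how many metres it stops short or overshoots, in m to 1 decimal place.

a = 0.57 × 9.8 = 5.586 m/s².
Reaction distance = 17.5000 × 1.8 = 31.500 m.
Braking distance = v²/(2a) = 306.250 / 11.172 = 27.412 m.
Total stopping distance = 31.500 + 27.412 = 58.912 m, vs 83 m available — it stops with 83 − 58.912 = 24.088 m to spare.

Yes — it stops 24.1 m short of the obstacle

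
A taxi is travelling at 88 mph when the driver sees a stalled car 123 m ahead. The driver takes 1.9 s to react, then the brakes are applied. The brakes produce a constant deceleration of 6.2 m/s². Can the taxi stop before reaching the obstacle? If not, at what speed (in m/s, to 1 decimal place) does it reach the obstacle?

88 mph × 0.44704 = 39.3395 m/s.
Reaction distance = 39.3395 × 1.9 = 74.745 m.
Braking distance needed to stop: v²/(2a) = 1547.596 / 12.400 = 124.806 m, so total needed = 74.745 + 124.806 = 199.551 m > 123 m — it cannot stop.
Distance remaining when braking begins: 123 − 74.745 = 48.255 m.
v² = v₀² − 2a·d = 1547.596 − 2 × 6.200 × 48.255 = 949.234 m²/s².
v = √949.234 = 30.810 m/s.

No — it strikes the obstacle at 30.8 m/s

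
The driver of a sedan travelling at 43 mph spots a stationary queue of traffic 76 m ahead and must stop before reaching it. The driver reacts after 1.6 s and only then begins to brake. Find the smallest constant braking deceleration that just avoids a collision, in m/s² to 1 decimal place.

Required deceleration ≈ 4.1 m/s²

43 mph × 0.44704 = 19.2227 m/s.
Distance covered during reaction = 19.2227 × 1.6 = 30.756 m.
Distance available for braking: 76 − 30.756 = 45.244 m.
v² = 2a·d ⇒ a = v²/(2d) = 19.2227² / (2 × 45.244) = 369.512 / 90.488 = 4.0835 m/s².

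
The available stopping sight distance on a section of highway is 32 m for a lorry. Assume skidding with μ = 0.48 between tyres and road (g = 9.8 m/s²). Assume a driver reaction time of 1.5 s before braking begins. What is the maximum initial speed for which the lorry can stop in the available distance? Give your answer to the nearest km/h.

a = μg = 0.48 × 9.8 = 4.704 m/s².
Stopping distance: v·t_r + v²/(2a) = 32 with t_r = 1.5 s and a = 4.704 m/s².
So v² + 14.112 v − 301.06 = 0.
Positive root: v = −a·t_r + √((a·t_r)² + 2a·d) = −7.056 + √(49.787 + 301.06) = 11.6749 m/s.
11.6749 m/s × 3.6 = 42.030 km/h.

Maximum speed ≈ 42 km/h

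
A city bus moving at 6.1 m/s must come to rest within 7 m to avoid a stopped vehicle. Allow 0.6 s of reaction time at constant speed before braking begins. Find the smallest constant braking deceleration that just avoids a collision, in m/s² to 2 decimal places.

Required deceleration ≈ 5.57 m/s²

Distance covered during reaction = 6.1000 × 0.6 = 3.660 m.
Distance available for braking: 7 − 3.660 = 3.340 m.
v² = 2a·d ⇒ a = v²/(2d) = 6.1000² / (2 × 3.340) = 37.210 / 6.680 = 5.5704 m/s².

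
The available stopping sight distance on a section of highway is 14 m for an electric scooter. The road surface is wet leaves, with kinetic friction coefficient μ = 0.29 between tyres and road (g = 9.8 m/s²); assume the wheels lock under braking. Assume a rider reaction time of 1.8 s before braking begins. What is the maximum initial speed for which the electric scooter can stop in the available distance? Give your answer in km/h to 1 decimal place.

a = μg = 0.29 × 9.8 = 2.842 m/s².
Stopping distance: v·t_r + v²/(2a) = 14 with t_r = 1.8 s and a = 2.842 m/s².
So v² + 10.231 v − 79.58 = 0.
Positive root: v = −a·t_r + √((a·t_r)² + 2a·d) = −5.116 + √(26.173 + 79.58) = 5.1676 m/s.
5.1676 m/s × 3.6 = 18.603 km/h.

Maximum speed ≈ 18.6 km/h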